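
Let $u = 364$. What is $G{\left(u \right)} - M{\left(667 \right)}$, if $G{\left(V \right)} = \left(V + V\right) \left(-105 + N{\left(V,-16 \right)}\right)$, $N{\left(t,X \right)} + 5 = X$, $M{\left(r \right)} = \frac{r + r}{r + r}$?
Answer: $-91729$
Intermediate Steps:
$M{\left(r \right)} = 1$ ($M{\left(r \right)} = \frac{2 r}{2 r} = 2 r \frac{1}{2 r} = 1$)
$N{\left(t,X \right)} = -5 + X$
$G{\left(V \right)} = - 252 V$ ($G{\left(V \right)} = \left(V + V\right) \left(-105 - 21\right) = 2 V \left(-105 - 21\right) = 2 V \left(-126\right) = - 252 V$)
$G{\left(u \right)} - M{\left(667 \right)} = \left(-252\right) 364 - 1 = -91728 - 1 = -91729$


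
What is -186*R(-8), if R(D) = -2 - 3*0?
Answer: 372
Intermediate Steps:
R(D) = -2 (R(D) = -2 + 0 = -2)
-186*R(-8) = -186*(-2) = 372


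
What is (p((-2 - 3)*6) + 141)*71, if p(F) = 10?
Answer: 10721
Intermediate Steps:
(p((-2 - 3)*6) + 141)*71 = (10 + 141)*71 = 151*71 = 10721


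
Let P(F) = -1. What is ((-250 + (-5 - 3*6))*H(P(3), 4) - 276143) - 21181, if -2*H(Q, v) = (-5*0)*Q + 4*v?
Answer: -295140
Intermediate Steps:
H(Q, v) = -2*v (H(Q, v) = -((-5*0)*Q + 4*v)/2 = -(0*Q + 4*v)/2 = -(0 + 4*v)/2 = -2*v)
((-250 + (-5 - 3*6))*H(P(3), 4) - 276143) - 21181 = ((-250 + (-5 - 3*6))*(-2*4) - 276143) - 21181 = ((-250 + (-5 - 18))*(-8) - 276143) - 21181 = ((-250 - 23)*(-8) - 276143) - 21181 = (-273*(-8) - 276143) - 21181 = (2184 - 276143) - 21181 = -273959 - 21181 = -295140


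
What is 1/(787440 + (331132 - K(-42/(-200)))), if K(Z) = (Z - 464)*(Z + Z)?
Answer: 5000/5593833959 ≈ 8.9384e-7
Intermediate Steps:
K(Z) = 2*Z*(-464 + Z) (K(Z) = (-464 + Z)*(2*Z) = 2*Z*(-464 + Z))
1/(787440 + (331132 - K(-42/(-200)))) = 1/(787440 + (331132 - 2*(-42/(-200))*(-464 - 42/(-200)))) = 1/(787440 + (331132 - 2*(-42*(-1/200))*(-464 - 42*(-1/200)))) = 1/(787440 + (331132 - 2*21*(-464 + 21/100)/100)) = 1/(787440 + (331132 - 2*21*(-46379)/(100*100))) = 1/(787440 + (331132 - 1*(-973959/5000))) = 1/(787440 + (331132 + 973959/5000)) = 1/(787440 + 1656633959/5000) = 1/(5593833959/5000) = 5000/5593833959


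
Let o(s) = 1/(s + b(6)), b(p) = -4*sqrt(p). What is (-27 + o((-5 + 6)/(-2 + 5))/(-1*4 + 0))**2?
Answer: 8686434177/11916304 - 838809*sqrt(6)/1489538 ≈ 727.57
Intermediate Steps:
o(s) = 1/(s - 4*sqrt(6))
(-27 + o((-5 + 6)/(-2 + 5))/(-1*4 + 0))**2 = (-27 + 1/(((-5 + 6)/(-2 + 5) - 4*sqrt(6))*(-1*4 + 0)))**2 = (-27 + 1/((1/3 - 4*sqrt(6))*(-4 + 0)))**2 = (-27 + 1/((1*(1/3) - 4*sqrt(6))*(-4)))**2 = (-27 - 1/4/(1/3 - 4*sqrt(6)))**2 = (-27 - 1/(4*(1/3 - 4*sqrt(6))))**2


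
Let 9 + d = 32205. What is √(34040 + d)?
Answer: 2*√16559 ≈ 257.36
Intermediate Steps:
d = 32196 (d = -9 + 32205 = 32196)
√(34040 + d) = √(34040 + 32196) = √66236 = 2*√16559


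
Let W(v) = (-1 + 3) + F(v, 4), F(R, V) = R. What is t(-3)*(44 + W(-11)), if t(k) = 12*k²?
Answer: 3780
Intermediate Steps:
W(v) = 2 + v (W(v) = (-1 + 3) + v = 2 + v)
t(-3)*(44 + W(-11)) = (12*(-3)²)*(44 + (2 - 11)) = (12*9)*(44 - 9) = 108*35 = 3780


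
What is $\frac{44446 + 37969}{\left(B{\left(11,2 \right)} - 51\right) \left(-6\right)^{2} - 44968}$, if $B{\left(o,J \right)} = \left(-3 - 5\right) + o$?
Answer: $- \frac{82415}{46696} \approx -1.7649$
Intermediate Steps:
$B{\left(o,J \right)} = -8 + o$
$\frac{44446 + 37969}{\left(B{\left(11,2 \right)} - 51\right) \left(-6\right)^{2} - 44968} = \frac{44446 + 37969}{\left(\left(-8 + 11\right) - 51\right) \left(-6\right)^{2} - 44968} = \frac{82415}{\left(3 - 51\right) 36 - 44968} = \frac{82415}{\left(-48\right) 36 - 44968} = \frac{82415}{-1728 - 44968} = \frac{82415}{-46696} = 82415 \left(- \frac{1}{46696}\right) = - \frac{82415}{46696}$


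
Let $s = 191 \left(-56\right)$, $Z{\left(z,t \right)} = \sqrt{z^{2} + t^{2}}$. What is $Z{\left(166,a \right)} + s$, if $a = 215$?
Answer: $-10696 + \sqrt{73781} \approx -10424.0$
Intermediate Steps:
$Z{\left(z,t \right)} = \sqrt{t^{2} + z^{2}}$
$s = -10696$
$Z{\left(166,a \right)} + s = \sqrt{215^{2} + 166^{2}} - 10696 = \sqrt{46225 + 27556} - 10696 = \sqrt{73781} - 10696 = -10696 + \sqrt{73781}$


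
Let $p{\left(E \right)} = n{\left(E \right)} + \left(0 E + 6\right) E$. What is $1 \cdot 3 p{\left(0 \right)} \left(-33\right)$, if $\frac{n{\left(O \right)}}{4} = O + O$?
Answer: $0$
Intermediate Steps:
$n{\left(O \right)} = 8 O$ ($n{\left(O \right)} = 4 \left(O + O\right) = 4 \cdot 2 O = 8 O$)
$p{\left(E \right)} = 14 E$ ($p{\left(E \right)} = 8 E + \left(0 E + 6\right) E = 8 E + \left(0 + 6\right) E = 8 E + 6 E = 14 E$)
$1 \cdot 3 p{\left(0 \right)} \left(-33\right) = 1 \cdot 3 \cdot 14 \cdot 0 \left(-33\right) = 3 \cdot 0 \left(-33\right) = 0 \left(-33\right) = 0$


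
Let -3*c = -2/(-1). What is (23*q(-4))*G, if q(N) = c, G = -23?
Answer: 1058/3 ≈ 352.67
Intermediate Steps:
c = -⅔ (c = -(-2)/(3*(-1)) = -(-2)*(-1)/3 = -⅓*2 = -⅔ ≈ -0.66667)
q(N) = -⅔
(23*q(-4))*G = (23*(-⅔))*(-23) = -46/3*(-23) = 1058/3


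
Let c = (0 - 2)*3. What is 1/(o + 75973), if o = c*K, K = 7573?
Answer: 1/30535 ≈ 3.2749e-5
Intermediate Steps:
c = -6 (c = -2*3 = -6)
o = -45438 (o = -6*7573 = -45438)
1/(o + 75973) = 1/(-45438 + 75973) = 1/30535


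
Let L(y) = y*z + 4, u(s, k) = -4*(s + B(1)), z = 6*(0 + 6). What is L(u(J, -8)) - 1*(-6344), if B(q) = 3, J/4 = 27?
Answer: -9636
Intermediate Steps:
J = 108 (J = 4*27 = 108)
z = 36 (z = 6*6 = 36)
u(s, k) = -12 - 4*s (u(s, k) = -4*(s + 3) = -4*(3 + s) = -12 - 4*s)
L(y) = 4 + 36*y (L(y) = y*36 + 4 = 36*y + 4 = 4 + 36*y)
L(u(J, -8)) - 1*(-6344) = (4 + 36*(-12 - 4*108)) - 1*(-6344) = (4 + 36*(-12 - 432)) + 6344 = (4 + 36*(-444)) + 6344 = (4 - 15984) + 6344 = -15980 + 6344 = -9636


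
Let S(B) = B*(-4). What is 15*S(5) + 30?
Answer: -270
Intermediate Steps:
S(B) = -4*B
15*S(5) + 30 = 15*(-4*5) + 30 = 15*(-20) + 30 = -300 + 30 = -270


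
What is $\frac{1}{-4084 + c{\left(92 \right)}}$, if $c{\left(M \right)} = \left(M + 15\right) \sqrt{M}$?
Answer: $- \frac{1021}{3906437} - \frac{107 \sqrt{23}}{7812874} \approx -0.00032704$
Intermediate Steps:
$c{\left(M \right)} = \sqrt{M} \left(15 + M\right)$ ($c{\left(M \right)} = \left(15 + M\right) \sqrt{M} = \sqrt{M} \left(15 + M\right)$)
$\frac{1}{-4084 + c{\left(92 \right)}} = \frac{1}{-4084 + \sqrt{92} \left(15 + 92\right)} = \frac{1}{-4084 + 2 \sqrt{23} \cdot 107} = \frac{1}{-4084 + 214 \sqrt{23}}$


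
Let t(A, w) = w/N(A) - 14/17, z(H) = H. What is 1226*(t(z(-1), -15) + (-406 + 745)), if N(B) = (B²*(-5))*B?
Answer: 6985748/17 ≈ 4.1093e+5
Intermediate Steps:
N(B) = -5*B³ (N(B) = (-5*B²)*B = -5*B³)
t(A, w) = -14/17 - w/(5*A³) (t(A, w) = w/((-5*A³)) - 14/17 = w*(-1/(5*A³)) - 14*1/17 = -w/(5*A³) - 14/17 = -14/17 - w/(5*A³))
1226*(t(z(-1), -15) + (-406 + 745)) = 1226*((-14/17 - ⅕*(-15)/(-1)³) + (-406 + 745)) = 1226*((-14/17 - ⅕*(-15)*(-1)) + 339) = 1226*((-14/17 - 3) + 339) = 1226*(-65/17 + 339) = 1226*(5698/17) = 6985748/17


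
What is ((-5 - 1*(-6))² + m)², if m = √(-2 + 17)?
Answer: (1 + √15)² ≈ 23.746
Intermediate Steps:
m = √15 ≈ 3.8730
((-5 - 1*(-6))² + m)² = ((-5 - 1*(-6))² + √15)² = ((-5 + 6)² + √15)² = (1² + √15)² = (1 + √15)²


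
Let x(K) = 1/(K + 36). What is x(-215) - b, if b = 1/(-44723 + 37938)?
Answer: -6606/1214515 ≈ -0.0054392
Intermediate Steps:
x(K) = 1/(36 + K)
b = -1/6785 (b = 1/(-6785) = -1/6785 ≈ -0.00014738)
x(-215) - b = 1/(36 - 215) - 1*(-1/6785) = 1/(-179) + 1/6785 = -1/179 + 1/6785 = -6606/1214515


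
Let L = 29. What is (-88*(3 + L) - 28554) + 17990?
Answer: -13380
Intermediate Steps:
(-88*(3 + L) - 28554) + 17990 = (-88*(3 + 29) - 28554) + 17990 = (-88*32 - 28554) + 17990 = (-2816 - 28554) + 17990 = -31370 + 17990 = -13380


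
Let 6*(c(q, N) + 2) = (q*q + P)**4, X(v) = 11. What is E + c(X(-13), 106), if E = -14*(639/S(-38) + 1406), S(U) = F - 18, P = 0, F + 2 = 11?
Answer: 214246729/6 ≈ 3.5708e+7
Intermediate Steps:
F = 9 (F = -2 + 11 = 9)
S(U) = -9 (S(U) = 9 - 18 = -9)
c(q, N) = -2 + q**8/6 (c(q, N) = -2 + (q*q + 0)**4/6 = -2 + (q**2 + 0)**4/6 = -2 + (q**2)**4/6 = -2 + q**8/6)
E = -18690 (E = -14*(639/(-9) + 1406) = -14*(639*(-1/9) + 1406) = -14*(-71 + 1406) = -14*1335 = -18690)
E + c(X(-13), 106) = -18690 + (-2 + (1/6)*11**8) = -18690 + (-2 + (1/6)*214358881) = -18690 + (-2 + 214358881/6) = -18690 + 214358869/6 = 214246729/6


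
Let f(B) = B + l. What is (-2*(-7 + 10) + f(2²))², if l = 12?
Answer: 100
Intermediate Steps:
f(B) = 12 + B (f(B) = B + 12 = 12 + B)
(-2*(-7 + 10) + f(2²))² = (-2*(-7 + 10) + (12 + 2²))² = (-2*3 + (12 + 4))² = (-6 + 16)² = 10² = 100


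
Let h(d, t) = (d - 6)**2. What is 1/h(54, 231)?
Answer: 1/2304 ≈ 0.00043403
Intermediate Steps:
h(d, t) = (-6 + d)**2
1/h(54, 231) = 1/((-6 + 54)**2) = 1/(48**2) = 1/2304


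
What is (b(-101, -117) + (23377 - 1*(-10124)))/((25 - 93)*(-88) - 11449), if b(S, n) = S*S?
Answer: -43702/5465 ≈ -7.9967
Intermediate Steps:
b(S, n) = S**2
(b(-101, -117) + (23377 - 1*(-10124)))/((25 - 93)*(-88) - 11449) = ((-101)**2 + (23377 - 1*(-10124)))/((25 - 93)*(-88) - 11449) = (10201 + (23377 + 10124))/(-68*(-88) - 11449) = (10201 + 33501)/(5984 - 11449) = 43702/(-5465) = 43702*(-1/5465) = -43702/5465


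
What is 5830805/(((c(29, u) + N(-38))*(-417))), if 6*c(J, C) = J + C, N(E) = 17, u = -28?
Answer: -11661610/14317 ≈ -814.53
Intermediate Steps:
c(J, C) = C/6 + J/6 (c(J, C) = (J + C)/6 = (C + J)/6 = C/6 + J/6)
5830805/(((c(29, u) + N(-38))*(-417))) = 5830805/(((((1/6)*(-28) + (1/6)*29) + 17)*(-417))) = 5830805/((((-14/3 + 29/6) + 17)*(-417))) = 5830805/(((1/6 + 17)*(-417))) = 5830805/(((103/6)*(-417))) = 5830805/(-14317/2) = 5830805*(-2/14317) = -11661610/14317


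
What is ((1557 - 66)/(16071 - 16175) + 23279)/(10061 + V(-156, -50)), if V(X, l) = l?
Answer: 2419525/1041144 ≈ 2.3239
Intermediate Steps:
((1557 - 66)/(16071 - 16175) + 23279)/(10061 + V(-156, -50)) = ((1557 - 66)/(16071 - 16175) + 23279)/(10061 - 50) = (1491/(-104) + 23279)/10011 = (1491*(-1/104) + 23279)*(1/10011) = (-1491/104 + 23279)*(1/10011) = (2419525/104)*(1/10011) = 2419525/1041144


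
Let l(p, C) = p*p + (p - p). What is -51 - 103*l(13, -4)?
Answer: -17458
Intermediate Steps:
l(p, C) = p**2 (l(p, C) = p**2 + 0 = p**2)
-51 - 103*l(13, -4) = -51 - 103*13**2 = -51 - 103*169 = -51 - 17407 = -17458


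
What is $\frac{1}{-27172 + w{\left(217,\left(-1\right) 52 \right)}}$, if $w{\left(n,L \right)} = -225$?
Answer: $- \frac{1}{27397} \approx -3.65 \cdot 10^{-5}$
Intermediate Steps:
$\frac{1}{-27172 + w{\left(217,\left(-1\right) 52 \right)}} = \frac{1}{-27172 - 225} = \frac{1}{-27397} = - \frac{1}{27397}$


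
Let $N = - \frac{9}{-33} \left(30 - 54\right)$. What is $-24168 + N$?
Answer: $- \frac{265920}{11} \approx -24175.0$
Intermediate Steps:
$N = - \frac{72}{11}$ ($N = \left(-9\right) \left(- \frac{1}{33}\right) \left(-24\right) = \frac{3}{11} \left(-24\right) = - \frac{72}{11} \approx -6.5455$)
$-24168 + N = -24168 - \frac{72}{11} = - \frac{265920}{11}$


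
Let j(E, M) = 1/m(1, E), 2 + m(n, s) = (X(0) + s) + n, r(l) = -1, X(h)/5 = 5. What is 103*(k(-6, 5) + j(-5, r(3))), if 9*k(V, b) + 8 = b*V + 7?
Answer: -59740/171 ≈ -349.36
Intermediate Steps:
X(h) = 25 (X(h) = 5*5 = 25)
k(V, b) = -⅑ + V*b/9 (k(V, b) = -8/9 + (b*V + 7)/9 = -8/9 + (V*b + 7)/9 = -8/9 + (7 + V*b)/9 = -8/9 + (7/9 + V*b/9) = -⅑ + V*b/9)
m(n, s) = 23 + n + s (m(n, s) = -2 + ((25 + s) + n) = -2 + (25 + n + s) = 23 + n + s)
j(E, M) = 1/(24 + E) (j(E, M) = 1/(23 + 1 + E) = 1/(24 + E))
103*(k(-6, 5) + j(-5, r(3))) = 103*((-⅑ + (⅑)*(-6)*5) + 1/(24 - 5)) = 103*((-⅑ - 10/3) + 1/19) = 103*(-31/9 + 1/19) = 103*(-580/171) = -59740/171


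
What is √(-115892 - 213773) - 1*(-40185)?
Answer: 40185 + I*√329665 ≈ 40185.0 + 574.17*I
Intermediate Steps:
√(-115892 - 213773) - 1*(-40185) = √(-329665) + 40185 = I*√329665 + 40185 = 40185 + I*√329665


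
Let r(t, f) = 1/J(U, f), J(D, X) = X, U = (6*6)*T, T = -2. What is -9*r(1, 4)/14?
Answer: -9/56 ≈ -0.16071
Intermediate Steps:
U = -72 (U = (6*6)*(-2) = 36*(-2) = -72)
r(t, f) = 1/f
-9*r(1, 4)/14 = -9/4/14 = -9*1/4*(1/14) = -9/4*1/14 = -9/56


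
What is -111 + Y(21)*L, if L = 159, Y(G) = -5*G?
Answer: -16806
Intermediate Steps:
-111 + Y(21)*L = -111 - 5*21*159 = -111 - 105*159 = -111 - 16695 = -16806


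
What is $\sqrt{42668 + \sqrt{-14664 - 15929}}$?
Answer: $\sqrt{42668 + i \sqrt{30593}} \approx 206.56 + 0.4234 i$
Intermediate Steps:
$\sqrt{42668 + \sqrt{-14664 - 15929}} = \sqrt{42668 + \sqrt{-30593}} = \sqrt{42668 + i \sqrt{30593}}$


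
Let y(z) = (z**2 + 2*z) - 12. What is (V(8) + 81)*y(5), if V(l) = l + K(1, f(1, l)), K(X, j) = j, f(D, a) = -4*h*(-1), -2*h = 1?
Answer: 2001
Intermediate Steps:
h = -1/2 (h = -1/2*1 = -1/2 ≈ -0.50000)
f(D, a) = -2 (f(D, a) = -4*(-1/2)*(-1) = 2*(-1) = -2)
y(z) = -12 + z**2 + 2*z
V(l) = -2 + l (V(l) = l - 2 = -2 + l)
(V(8) + 81)*y(5) = ((-2 + 8) + 81)*(-12 + 5**2 + 2*5) = (6 + 81)*(-12 + 25 + 10) = 87*23 = 2001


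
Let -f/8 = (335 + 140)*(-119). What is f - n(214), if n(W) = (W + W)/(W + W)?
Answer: 452199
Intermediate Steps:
n(W) = 1 (n(W) = (2*W)/((2*W)) = (2*W)*(1/(2*W)) = 1)
f = 452200 (f = -8*(335 + 140)*(-119) = -3800*(-119) = -8*(-56525) = 452200)
f - n(214) = 452200 - 1*1 = 452200 - 1 = 452199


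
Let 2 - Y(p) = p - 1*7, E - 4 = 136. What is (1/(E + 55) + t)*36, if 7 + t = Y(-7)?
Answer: 21072/65 ≈ 324.18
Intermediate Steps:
E = 140 (E = 4 + 136 = 140)
Y(p) = 9 - p (Y(p) = 2 - (p - 1*7) = 2 - (p - 7) = 2 - (-7 + p) = 2 + (7 - p) = 9 - p)
t = 9 (t = -7 + (9 - 1*(-7)) = -7 + (9 + 7) = -7 + 16 = 9)
(1/(E + 55) + t)*36 = (1/(140 + 55) + 9)*36 = (1/195 + 9)*36 = (1756/195)*36 = 21072/65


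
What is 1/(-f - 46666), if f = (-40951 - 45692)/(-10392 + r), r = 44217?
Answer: -11275/526130269 ≈ -2.1430e-5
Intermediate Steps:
f = -28881/11275 (f = (-40951 - 45692)/(-10392 + 44217) = -86643/33825 = -86643*1/33825 = -28881/11275 ≈ -2.5615)
1/(-f - 46666) = 1/(-1*(-28881/11275) - 46666) = 1/(28881/11275 - 46666) = 1/(-526130269/11275) = -11275/526130269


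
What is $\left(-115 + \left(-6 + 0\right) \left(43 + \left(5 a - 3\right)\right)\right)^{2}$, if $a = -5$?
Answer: $42025$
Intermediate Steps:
$\left(-115 + \left(-6 + 0\right) \left(43 + \left(5 a - 3\right)\right)\right)^{2} = \left(-115 + \left(-6 + 0\right) \left(43 + \left(5 \left(-5\right) - 3\right)\right)\right)^{2} = \left(-115 - 6 \left(43 - 28\right)\right)^{2} = \left(-115 - 90\right)^{2} = \left(-205\right)^{2} = 42025$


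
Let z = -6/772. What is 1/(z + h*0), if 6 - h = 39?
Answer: -386/3 ≈ -128.67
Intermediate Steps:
h = -33 (h = 6 - 1*39 = 6 - 39 = -33)
z = -3/386 (z = -6*1/772 = -3/386 ≈ -0.0077720)
1/(z + h*0) = 1/(-3/386 - 33*0) = 1/(-3/386 + 0) = 1/(-3/386) = -386/3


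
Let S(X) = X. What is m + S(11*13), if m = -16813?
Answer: -16670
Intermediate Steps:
m + S(11*13) = -16813 + 11*13 = -16813 + 143 = -16670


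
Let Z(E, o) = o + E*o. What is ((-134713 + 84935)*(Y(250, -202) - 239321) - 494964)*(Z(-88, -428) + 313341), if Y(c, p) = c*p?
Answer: 5057499096824598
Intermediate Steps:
((-134713 + 84935)*(Y(250, -202) - 239321) - 494964)*(Z(-88, -428) + 313341) = ((-134713 + 84935)*(250*(-202) - 239321) - 494964)*(-428*(1 - 88) + 313341) = (-49778*(-50500 - 239321) - 494964)*(-428*(-87) + 313341) = (-49778*(-289821) - 494964)*(37236 + 313341) = (14426709738 - 494964)*350577 = 14426214774*350577 = 5057499096824598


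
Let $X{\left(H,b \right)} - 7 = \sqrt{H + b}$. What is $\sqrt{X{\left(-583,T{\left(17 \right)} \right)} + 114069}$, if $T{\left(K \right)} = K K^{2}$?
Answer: $\sqrt{114076 + \sqrt{4330}} \approx 337.85$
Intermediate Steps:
$T{\left(K \right)} = K^{3}$
$X{\left(H,b \right)} = 7 + \sqrt{H + b}$
$\sqrt{X{\left(-583,T{\left(17 \right)} \right)} + 114069} = \sqrt{\left(7 + \sqrt{-583 + 17^{3}}\right) + 114069} = \sqrt{\left(7 + \sqrt{-583 + 4913}\right) + 114069} = \sqrt{\left(7 + \sqrt{4330}\right) + 114069} = \sqrt{114076 + \sqrt{4330}}$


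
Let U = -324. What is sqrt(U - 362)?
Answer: 7*I*sqrt(14) ≈ 26.192*I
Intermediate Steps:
sqrt(U - 362) = sqrt(-324 - 362) = sqrt(-686) = 7*I*sqrt(14)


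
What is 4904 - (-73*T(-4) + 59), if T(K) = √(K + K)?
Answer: 4845 + 146*I*√2 ≈ 4845.0 + 206.48*I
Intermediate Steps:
T(K) = √2*√K (T(K) = √(2*K) = √2*√K)
4904 - (-73*T(-4) + 59) = 4904 - (-73*√2*√(-4) + 59) = 4904 - (-73*√2*2*I + 59) = 4904 - (-146*I*√2 + 59) = 4904 - (59 - 146*I*√2) = 4904 + (-59 + 146*I*√2) = 4845 + 146*I*√2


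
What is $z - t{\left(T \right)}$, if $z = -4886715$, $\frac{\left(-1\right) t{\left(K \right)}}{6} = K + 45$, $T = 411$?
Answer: $-4883979$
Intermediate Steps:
$t{\left(K \right)} = -270 - 6 K$ ($t{\left(K \right)} = - 6 \left(K + 45\right) = - 6 \left(45 + K\right) = -270 - 6 K$)
$z - t{\left(T \right)} = -4886715 - \left(-270 - 2466\right) = -4886715 - -2736 = -4886715 + 2736 = -4883979$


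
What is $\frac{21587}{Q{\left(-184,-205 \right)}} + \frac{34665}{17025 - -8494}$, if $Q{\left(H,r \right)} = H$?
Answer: $- \frac{544500293}{4695496} \approx -115.96$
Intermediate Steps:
$\frac{21587}{Q{\left(-184,-205 \right)}} + \frac{34665}{17025 - -8494} = \frac{21587}{-184} + \frac{34665}{17025 - -8494} = 21587 \left(- \frac{1}{184}\right) + \frac{34665}{17025 + 8494} = - \frac{21587}{184} + \frac{34665}{25519} = - \frac{544500293}{4695496}$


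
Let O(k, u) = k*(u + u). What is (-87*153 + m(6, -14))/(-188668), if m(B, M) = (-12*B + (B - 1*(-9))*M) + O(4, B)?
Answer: 13545/188668 ≈ 0.071793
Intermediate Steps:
O(k, u) = 2*k*u (O(k, u) = k*(2*u) = 2*k*u)
m(B, M) = -4*B + M*(9 + B) (m(B, M) = (-12*B + (B - 1*(-9))*M) + 2*4*B = (-12*B + (B + 9)*M) + 8*B = (-12*B + (9 + B)*M) + 8*B = (-12*B + M*(9 + B)) + 8*B = -4*B + M*(9 + B))
(-87*153 + m(6, -14))/(-188668) = (-87*153 + (-4*6 + 9*(-14) + 6*(-14)))/(-188668) = (-13311 + (-24 - 126 - 84))*(-1/188668) = (-13311 - 234)*(-1/188668) = -13545*(-1/188668) = 13545/188668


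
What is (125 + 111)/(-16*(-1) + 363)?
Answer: 236/379 ≈ 0.62269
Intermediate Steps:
(125 + 111)/(-16*(-1) + 363) = 236/(16 + 363) = 236/379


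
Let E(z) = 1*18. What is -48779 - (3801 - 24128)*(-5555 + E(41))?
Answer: -112599378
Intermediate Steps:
E(z) = 18
-48779 - (3801 - 24128)*(-5555 + E(41)) = -48779 - (3801 - 24128)*(-5555 + 18) = -48779 - (-20327)*(-5537) = -48779 - 1*112550599 = -48779 - 112550599 = -112599378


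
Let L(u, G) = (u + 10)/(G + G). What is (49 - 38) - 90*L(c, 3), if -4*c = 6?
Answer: -233/2 ≈ -116.50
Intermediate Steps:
c = -3/2 (c = -¼*6 = -3/2 ≈ -1.5000)
L(u, G) = (10 + u)/(2*G) (L(u, G) = (10 + u)/((2*G)) = (10 + u)*(1/(2*G)) = (10 + u)/(2*G))
(49 - 38) - 90*L(c, 3) = (49 - 38) - 45*(10 - 3/2)/3 = 11 - 45*17/(3*2) = 11 - 90*17/12 = 11 - 255/2 = -233/2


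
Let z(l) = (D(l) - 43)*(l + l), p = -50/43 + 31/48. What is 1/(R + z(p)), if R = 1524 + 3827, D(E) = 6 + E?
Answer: 2130048/11480509993 ≈ 0.00018554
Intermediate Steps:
R = 5351
p = -1067/2064 (p = -50*1/43 + 31*(1/48) = -50/43 + 31/48 = -1067/2064 ≈ -0.51696)
z(l) = 2*l*(-37 + l) (z(l) = ((6 + l) - 43)*(l + l) = (-37 + l)*(2*l) = 2*l*(-37 + l))
1/(R + z(p)) = 1/(5351 + 2*(-1067/2064)*(-37 - 1067/2064)) = 1/(5351 + 2*(-1067/2064)*(-77435/2064)) = 1/(5351 + 82623145/2130048) = 1/(11480509993/2130048) = 2130048/11480509993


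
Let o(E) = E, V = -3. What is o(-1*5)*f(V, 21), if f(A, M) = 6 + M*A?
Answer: 285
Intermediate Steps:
f(A, M) = 6 + A*M
o(-1*5)*f(V, 21) = (-1*5)*(6 - 3*21) = -5*(6 - 63) = -5*(-57) = 285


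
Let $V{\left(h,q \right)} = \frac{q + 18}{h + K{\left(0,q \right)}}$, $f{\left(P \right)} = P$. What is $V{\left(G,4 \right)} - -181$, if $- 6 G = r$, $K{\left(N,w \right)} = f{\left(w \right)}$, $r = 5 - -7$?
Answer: $192$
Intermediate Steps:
$r = 12$ ($r = 5 + 7 = 12$)
$K{\left(N,w \right)} = w$
$G = -2$ ($G = \left(- \frac{1}{6}\right) 12 = -2$)
$V{\left(h,q \right)} = \frac{18 + q}{h + q}$ ($V{\left(h,q \right)} = \frac{q + 18}{h + q} = \frac{18 + q}{h + q}$)
$V{\left(G,4 \right)} - -181 = \frac{18 + 4}{-2 + 4} - -181 = \frac{1}{2} \cdot 22 + 181 = 11 + 181 = 192$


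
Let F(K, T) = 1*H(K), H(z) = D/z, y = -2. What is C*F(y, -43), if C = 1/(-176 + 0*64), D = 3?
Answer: 3/352 ≈ 0.0085227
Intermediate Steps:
H(z) = 3/z
F(K, T) = 3/K (F(K, T) = 1*(3/K) = 3/K)
C = -1/176 (C = 1/(-176 + 0) = 1/(-176) = -1/176 ≈ -0.0056818)
C*F(y, -43) = -3/(176*(-2)) = -3*(-1)/(176*2) = -1/176*(-3/2) = 3/352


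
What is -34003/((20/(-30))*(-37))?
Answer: -2757/2 ≈ -1378.5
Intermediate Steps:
-34003/((20/(-30))*(-37)) = -34003/((20*(-1/30))*(-37)) = -34003/((-2/3*(-37))) = -34003/74/3 = -34003*3/74 = -2757/2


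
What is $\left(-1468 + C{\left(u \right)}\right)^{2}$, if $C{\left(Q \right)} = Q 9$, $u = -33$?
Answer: $3115225$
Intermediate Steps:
$C{\left(Q \right)} = 9 Q$
$\left(-1468 + C{\left(u \right)}\right)^{2} = \left(-1468 + 9 \left(-33\right)\right)^{2} = \left(-1468 - 297\right)^{2} = \left(-1765\right)^{2} = 3115225$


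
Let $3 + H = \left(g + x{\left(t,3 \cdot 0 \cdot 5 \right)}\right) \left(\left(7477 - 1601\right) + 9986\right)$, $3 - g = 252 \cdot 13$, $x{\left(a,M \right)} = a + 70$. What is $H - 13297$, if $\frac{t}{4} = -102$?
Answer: $-57290982$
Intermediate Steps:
$t = -408$ ($t = 4 \left(-102\right) = -408$)
$x{\left(a,M \right)} = 70 + a$
$g = -3273$ ($g = 3 - 252 \cdot 13 = 3 - 3276 = -3273$)
$H = -57277685$ ($H = -3 + \left(-3273 + \left(70 - 408\right)\right) \left(\left(7477 - 1601\right) + 9986\right) = -3 + \left(-3273 - 338\right) \left(\left(7477 - 1601\right) + 9986\right) = -3 - 3611 \left(5876 + 9986\right) = -3 - 57277682 = -57277685$)
$H - 13297 = -57277685 - 13297 = -57290982$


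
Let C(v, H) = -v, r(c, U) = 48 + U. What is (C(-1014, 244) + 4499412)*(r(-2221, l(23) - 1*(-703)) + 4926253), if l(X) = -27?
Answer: 22173495392202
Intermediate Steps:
(C(-1014, 244) + 4499412)*(r(-2221, l(23) - 1*(-703)) + 4926253) = (-1*(-1014) + 4499412)*((48 + (-27 - 1*(-703))) + 4926253) = (1014 + 4499412)*((48 + (-27 + 703)) + 4926253) = 4500426*((48 + 676) + 4926253) = 4500426*(724 + 4926253) = 4500426*4926977 = 22173495392202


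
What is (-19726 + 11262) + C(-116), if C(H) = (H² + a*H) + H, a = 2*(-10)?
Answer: 7196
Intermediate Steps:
a = -20
C(H) = H² - 19*H (C(H) = (H² - 20*H) + H = H² - 19*H)
(-19726 + 11262) + C(-116) = (-19726 + 11262) - 116*(-19 - 116) = -8464 - 116*(-135) = -8464 + 15660 = 7196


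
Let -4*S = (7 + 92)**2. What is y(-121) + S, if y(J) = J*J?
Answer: 48763/4 ≈ 12191.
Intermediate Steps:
y(J) = J**2
S = -9801/4 (S = -(7 + 92)**2/4 = -1/4*99**2 = -1/4*9801 = -9801/4 ≈ -2450.3)
y(-121) + S = (-121)**2 - 9801/4 = 14641 - 9801/4 = 48763/4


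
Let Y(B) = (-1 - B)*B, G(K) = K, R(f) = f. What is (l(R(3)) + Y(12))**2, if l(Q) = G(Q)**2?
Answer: 21609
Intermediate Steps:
l(Q) = Q**2
Y(B) = B*(-1 - B)
(l(R(3)) + Y(12))**2 = (3**2 - 1*12*(1 + 12))**2 = (9 - 1*12*13)**2 = (9 - 156)**2 = (-147)**2 = 21609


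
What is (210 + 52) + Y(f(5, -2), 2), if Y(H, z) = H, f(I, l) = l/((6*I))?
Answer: 3929/15 ≈ 261.93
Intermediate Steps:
f(I, l) = l/(6*I) (f(I, l) = l*(1/(6*I)) = l/(6*I))
(210 + 52) + Y(f(5, -2), 2) = (210 + 52) + (1/6)*(-2)/5 = 262 + (1/6)*(-2)*(1/5) = 262 - 1/15 = 3929/15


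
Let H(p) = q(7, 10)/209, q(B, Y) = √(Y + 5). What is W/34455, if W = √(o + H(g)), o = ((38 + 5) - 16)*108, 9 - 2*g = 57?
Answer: √(127373796 + 209*√15)/7201095 ≈ 0.0015673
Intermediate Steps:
g = -24 (g = 9/2 - ½*57 = 9/2 - 57/2 = -24)
q(B, Y) = √(5 + Y)
o = 2916 (o = (43 - 16)*108 = 27*108 = 2916)
H(p) = √15/209 (H(p) = √(5 + 10)/209 = √15*(1/209) = √15/209)
W = √(2916 + √15/209) ≈ 54.000
W/34455 = (√(127373796 + 209*√15)/209)/34455 = (√(127373796 + 209*√15)/209)*(1/34455) = √(127373796 + 209*√15)/7201095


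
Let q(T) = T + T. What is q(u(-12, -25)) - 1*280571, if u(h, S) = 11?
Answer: -280549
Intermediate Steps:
q(T) = 2*T
q(u(-12, -25)) - 1*280571 = 2*11 - 1*280571 = 22 - 280571 = -280549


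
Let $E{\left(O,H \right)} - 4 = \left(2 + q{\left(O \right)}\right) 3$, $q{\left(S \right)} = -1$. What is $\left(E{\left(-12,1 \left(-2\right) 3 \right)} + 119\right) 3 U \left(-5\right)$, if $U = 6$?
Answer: $-11340$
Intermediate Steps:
$E{\left(O,H \right)} = 7$ ($E{\left(O,H \right)} = 4 + \left(2 - 1\right) 3 = 4 + 1 \cdot 3 = 4 + 3 = 7$)
$\left(E{\left(-12,1 \left(-2\right) 3 \right)} + 119\right) 3 U \left(-5\right) = \left(7 + 119\right) 3 \cdot 6 \left(-5\right) = 126 \cdot 18 \left(-5\right) = 126 \left(-90\right) = -11340$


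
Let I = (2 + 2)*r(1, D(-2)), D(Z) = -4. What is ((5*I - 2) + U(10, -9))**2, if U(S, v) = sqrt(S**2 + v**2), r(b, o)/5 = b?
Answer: (98 + sqrt(181))**2 ≈ 12422.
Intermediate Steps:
r(b, o) = 5*b
I = 20 (I = (2 + 2)*(5*1) = 4*5 = 20)
((5*I - 2) + U(10, -9))**2 = ((5*20 - 2) + sqrt(10**2 + (-9)**2))**2 = ((100 - 2) + sqrt(100 + 81))**2 = (98 + sqrt(181))**2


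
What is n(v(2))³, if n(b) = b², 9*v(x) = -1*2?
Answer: 64/531441 ≈ 0.00012043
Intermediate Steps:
v(x) = -2/9 (v(x) = (-1*2)/9 = (⅑)*(-2) = -2/9)
n(v(2))³ = ((-2/9)²)³ = (4/81)³ = 64/531441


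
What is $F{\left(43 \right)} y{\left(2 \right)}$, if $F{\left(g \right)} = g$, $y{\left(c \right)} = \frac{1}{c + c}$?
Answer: $\frac{43}{4} \approx 10.75$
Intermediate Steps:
$y{\left(c \right)} = \frac{1}{2 c}$
$F{\left(43 \right)} y{\left(2 \right)} = 43 \frac{1}{2 \cdot 2} = 43 \cdot \frac{1}{2} \cdot \frac{1}{2} = 43 \cdot \frac{1}{4} = \frac{43}{4}$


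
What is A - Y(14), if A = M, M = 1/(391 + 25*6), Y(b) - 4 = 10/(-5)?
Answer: -1081/541 ≈ -1.9982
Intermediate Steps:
Y(b) = 2 (Y(b) = 4 + 10/(-5) = 4 + 10*(-⅕) = 4 - 2 = 2)
M = 1/541 (M = 1/(391 + 150) = 1/541 ≈ 0.0018484)
A = 1/541 ≈ 0.0018484
A - Y(14) = 1/541 - 1*2 = 1/541 - 2 = -1081/541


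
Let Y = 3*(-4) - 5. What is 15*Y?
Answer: -255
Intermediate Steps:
Y = -17 (Y = -12 - 5 = -17)
15*Y = 15*(-17) = -255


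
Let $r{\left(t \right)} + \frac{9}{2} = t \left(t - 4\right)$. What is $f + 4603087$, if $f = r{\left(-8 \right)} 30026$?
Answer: $7350466$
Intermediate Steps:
$r{\left(t \right)} = - \frac{9}{2} + t \left(-4 + t\right)$ ($r{\left(t \right)} = - \frac{9}{2} + t \left(t - 4\right) = - \frac{9}{2} + t \left(-4 + t\right)$)
$f = 2747379$ ($f = \left(- \frac{9}{2} + \left(-8\right)^{2} - -32\right) 30026 = \left(- \frac{9}{2} + 64 + 32\right) 30026 = \frac{183}{2} \cdot 30026 = 2747379$)
$f + 4603087 = 2747379 + 4603087 = 7350466$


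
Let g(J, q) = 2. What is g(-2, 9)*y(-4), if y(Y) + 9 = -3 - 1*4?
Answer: -32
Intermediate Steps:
y(Y) = -16 (y(Y) = -9 + (-3 - 1*4) = -9 + (-3 - 4) = -9 - 7 = -16)
g(-2, 9)*y(-4) = 2*(-16) = -32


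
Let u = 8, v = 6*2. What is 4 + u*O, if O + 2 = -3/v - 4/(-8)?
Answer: -10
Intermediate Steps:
v = 12
O = -7/4 (O = -2 + (-3/12 - 4/(-8)) = -2 + (-3*1/12 - 4*(-1/8)) = -2 + (-1/4 + 1/2) = -2 + 1/4 = -7/4 ≈ -1.7500)
4 + u*O = 4 + 8*(-7/4) = 4 - 14 = -10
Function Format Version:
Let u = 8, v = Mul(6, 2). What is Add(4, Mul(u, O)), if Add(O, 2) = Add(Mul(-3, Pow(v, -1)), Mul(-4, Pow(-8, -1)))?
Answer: -10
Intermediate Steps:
v = 12
O = Rational(-7, 4) (O = Add(-2, Add(Mul(-3, Pow(12, -1)), Mul(-4, Pow(-8, -1)))) = Add(-2, Add(Mul(-3, Rational(1, 12)), Mul(-4, Rational(-1, 8)))) = Add(-2, Add(Rational(-1, 4), Rational(1, 2))) = Add(-2, Rational(1, 4)) = Rational(-7, 4) ≈ -1.7500)
Add(4, Mul(u, O)) = Add(4, Mul(8, Rational(-7, 4))) = Add(4, -14) = -10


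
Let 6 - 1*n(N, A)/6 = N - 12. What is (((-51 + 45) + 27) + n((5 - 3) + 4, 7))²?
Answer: 8649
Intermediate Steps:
n(N, A) = 108 - 6*N (n(N, A) = 36 - 6*(N - 12) = 36 - 6*(-12 + N) = 36 + (72 - 6*N) = 108 - 6*N)
(((-51 + 45) + 27) + n((5 - 3) + 4, 7))² = (((-51 + 45) + 27) + (108 - 6*((5 - 3) + 4)))² = ((-6 + 27) + (108 - 6*(2 + 4)))² = (21 + (108 - 6*6))² = (21 + (108 - 36))² = (21 + 72)² = 93² = 8649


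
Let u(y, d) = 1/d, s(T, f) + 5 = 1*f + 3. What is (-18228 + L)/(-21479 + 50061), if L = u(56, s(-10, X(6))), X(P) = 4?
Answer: -36455/57164 ≈ -0.63773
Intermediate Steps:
s(T, f) = -2 + f (s(T, f) = -5 + (1*f + 3) = -5 + (f + 3) = -5 + (3 + f) = -2 + f)
L = ½ (L = 1/(-2 + 4) = 1/2 = ½ ≈ 0.50000)
(-18228 + L)/(-21479 + 50061) = (-18228 + ½)/(-21479 + 50061) = -36455/2/28582 = -36455/2*1/28582 = -36455/57164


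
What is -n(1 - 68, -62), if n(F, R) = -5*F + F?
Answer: -268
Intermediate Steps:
n(F, R) = -4*F
-n(1 - 68, -62) = -(-4)*(1 - 68) = -(-4)*(-67) = -1*268 = -268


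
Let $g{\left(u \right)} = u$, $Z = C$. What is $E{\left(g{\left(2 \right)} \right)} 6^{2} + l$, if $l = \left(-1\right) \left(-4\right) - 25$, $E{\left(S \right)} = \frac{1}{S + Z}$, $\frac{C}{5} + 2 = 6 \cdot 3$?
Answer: $- \frac{843}{41} \approx -20.561$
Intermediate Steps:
$C = 80$ ($C = -10 + 5 \cdot 6 \cdot 3 = -10 + 5 \cdot 18 = -10 + 90 = 80$)
$Z = 80$
$E{\left(S \right)} = \frac{1}{80 + S}$ ($E{\left(S \right)} = \frac{1}{S + 80} = \frac{1}{80 + S}$)
$l = -21$ ($l = 4 - 25 = -21$)
$E{\left(g{\left(2 \right)} \right)} 6^{2} + l = \frac{6^{2}}{80 + 2} - 21 = \frac{1}{82} \cdot 36 - 21 = \frac{18}{41} - 21 = - \frac{843}{41}$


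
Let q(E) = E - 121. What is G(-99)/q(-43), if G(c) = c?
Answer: 99/164 ≈ 0.60366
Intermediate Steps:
q(E) = -121 + E
G(-99)/q(-43) = -99/(-121 - 43) = -99/(-164) = -99*(-1/164) = 99/164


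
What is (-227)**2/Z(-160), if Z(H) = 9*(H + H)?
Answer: -51529/2880 ≈ -17.892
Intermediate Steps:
Z(H) = 18*H (Z(H) = 9*(2*H) = 18*H)
(-227)**2/Z(-160) = (-227)**2/((18*(-160))) = 51529/(-2880) = 51529*(-1/2880) = -51529/2880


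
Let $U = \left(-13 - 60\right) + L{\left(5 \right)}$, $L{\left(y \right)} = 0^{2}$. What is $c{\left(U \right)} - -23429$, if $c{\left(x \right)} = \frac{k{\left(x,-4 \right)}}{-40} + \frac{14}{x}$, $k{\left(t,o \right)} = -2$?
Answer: $\frac{34206133}{1460} \approx 23429.0$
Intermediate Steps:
$L{\left(y \right)} = 0$
$U = -73$ ($U = \left(-13 - 60\right) + 0 = -73 + 0 = -73$)
$c{\left(x \right)} = \frac{1}{20} + \frac{14}{x}$ ($c{\left(x \right)} = - \frac{2}{-40} + \frac{14}{x} = \left(-2\right) \left(- \frac{1}{40}\right) + \frac{14}{x} = \frac{1}{20} + \frac{14}{x}$)
$c{\left(U \right)} - -23429 = \frac{280 - 73}{20 \left(-73\right)} - -23429 = \frac{1}{20} \left(- \frac{1}{73}\right) 207 + 23429 = - \frac{207}{1460} + 23429 = \frac{34206133}{1460}$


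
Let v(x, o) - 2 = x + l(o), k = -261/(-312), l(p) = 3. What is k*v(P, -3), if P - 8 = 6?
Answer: 1653/104 ≈ 15.894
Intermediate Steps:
P = 14 (P = 8 + 6 = 14)
k = 87/104 (k = -261*(-1/312) = 87/104 ≈ 0.83654)
v(x, o) = 5 + x (v(x, o) = 2 + (x + 3) = 2 + (3 + x) = 5 + x)
k*v(P, -3) = 87*(5 + 14)/104 = (87/104)*19 = 1653/104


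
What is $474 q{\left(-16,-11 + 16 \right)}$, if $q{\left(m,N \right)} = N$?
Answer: $2370$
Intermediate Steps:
$474 q{\left(-16,-11 + 16 \right)} = 474 \left(-11 + 16\right) = 474 \cdot 5 = 2370$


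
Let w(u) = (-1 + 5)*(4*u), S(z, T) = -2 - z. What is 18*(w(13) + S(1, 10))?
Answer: 3690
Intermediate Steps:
w(u) = 16*u (w(u) = 4*(4*u) = 16*u)
18*(w(13) + S(1, 10)) = 18*(16*13 + (-2 - 1*1)) = 18*(208 + (-2 - 1)) = 18*(208 - 3) = 18*205 = 3690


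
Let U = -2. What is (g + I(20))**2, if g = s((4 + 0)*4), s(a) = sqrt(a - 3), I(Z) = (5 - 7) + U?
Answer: (4 - sqrt(13))**2 ≈ 0.15559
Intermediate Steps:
I(Z) = -4 (I(Z) = (5 - 7) - 2 = -2 - 2 = -4)
s(a) = sqrt(-3 + a)
g = sqrt(13) (g = sqrt(-3 + (4 + 0)*4) = sqrt(-3 + 4*4) = sqrt(-3 + 16) = sqrt(13) ≈ 3.6056)
(g + I(20))**2 = (sqrt(13) - 4)**2 = (-4 + sqrt(13))**2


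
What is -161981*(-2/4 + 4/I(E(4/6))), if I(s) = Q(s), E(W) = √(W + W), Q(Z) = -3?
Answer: 1781791/6 ≈ 2.9697e+5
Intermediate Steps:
E(W) = √2*√W (E(W) = √(2*W) = √2*√W)
I(s) = -3
-161981*(-2/4 + 4/I(E(4/6))) = -161981*(-2/4 + 4/(-3)) = -161981*(-2*¼ + 4*(-⅓)) = -161981*(-½ - 4/3) = -161981*(-11/6) = 1781791/6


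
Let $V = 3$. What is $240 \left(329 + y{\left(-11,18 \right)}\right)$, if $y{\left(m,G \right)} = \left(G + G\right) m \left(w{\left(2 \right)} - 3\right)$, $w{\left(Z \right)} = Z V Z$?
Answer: $-776400$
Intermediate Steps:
$w{\left(Z \right)} = 3 Z^{2}$ ($w{\left(Z \right)} = Z 3 Z = 3 Z Z = 3 Z^{2}$)
$y{\left(m,G \right)} = 18 G m$ ($y{\left(m,G \right)} = \left(G + G\right) m \left(3 \cdot 2^{2} - 3\right) = 2 G m \left(3 \cdot 4 - 3\right) = 2 G m \left(12 - 3\right) = 2 G m 9 = 2 G 9 m = 18 G m$)
$240 \left(329 + y{\left(-11,18 \right)}\right) = 240 \left(329 + 18 \cdot 18 \left(-11\right)\right) = 240 \left(329 - 3564\right) = 240 \left(-3235\right) = -776400$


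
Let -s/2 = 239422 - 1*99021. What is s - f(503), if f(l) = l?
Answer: -281305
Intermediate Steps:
s = -280802 (s = -2*(239422 - 1*99021) = -2*(239422 - 99021) = -2*140401 = -280802)
s - f(503) = -280802 - 1*503 = -280802 - 503 = -281305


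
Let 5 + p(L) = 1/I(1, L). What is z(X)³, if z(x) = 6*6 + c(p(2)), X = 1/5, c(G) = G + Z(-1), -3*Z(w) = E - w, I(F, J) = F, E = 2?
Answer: 29791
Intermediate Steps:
Z(w) = -⅔ + w/3 (Z(w) = -(2 - w)/3 = -⅔ + w/3)
p(L) = -4 (p(L) = -5 + 1/1 = -5 + 1 = -4)
c(G) = -1 + G (c(G) = G + (-⅔ + (⅓)*(-1)) = G + (-⅔ - ⅓) = G - 1 = -1 + G)
X = ⅕ (X = 1*(⅕) = ⅕ ≈ 0.20000)
z(x) = 31 (z(x) = 6*6 + (-1 - 4) = 36 - 5 = 31)
z(X)³ = 31³ = 29791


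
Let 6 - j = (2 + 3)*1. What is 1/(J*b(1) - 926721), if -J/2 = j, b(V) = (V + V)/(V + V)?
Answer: -1/926723 ≈ -1.0791e-6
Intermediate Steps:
b(V) = 1 (b(V) = (2*V)/((2*V)) = (2*V)*(1/(2*V)) = 1)
j = 1 (j = 6 - (2 + 3) = 6 - 5 = 1)
J = -2 (J = -2*1 = -2)
1/(J*b(1) - 926721) = 1/(-2*1 - 926721) = 1/(-2 - 926721) = 1/(-926723) = -1/926723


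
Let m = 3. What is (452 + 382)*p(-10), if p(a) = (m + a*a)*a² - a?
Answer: 8598540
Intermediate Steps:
p(a) = -a + a²*(3 + a²) (p(a) = (3 + a*a)*a² - a = (3 + a²)*a² - a = a²*(3 + a²) - a = -a + a²*(3 + a²))
(452 + 382)*p(-10) = (452 + 382)*(-10*(-1 + (-10)³ + 3*(-10))) = 834*(-10*(-1 - 1000 - 30)) = 834*(-10*(-1031)) = 834*10310 = 8598540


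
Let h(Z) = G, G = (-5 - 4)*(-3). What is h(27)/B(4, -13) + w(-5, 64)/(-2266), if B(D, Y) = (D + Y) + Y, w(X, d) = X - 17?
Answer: -2759/2266 ≈ -1.2176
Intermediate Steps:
w(X, d) = -17 + X
B(D, Y) = D + 2*Y
G = 27 (G = -9*(-3) = 27)
h(Z) = 27
h(27)/B(4, -13) + w(-5, 64)/(-2266) = 27/(4 + 2*(-13)) + (-17 - 5)/(-2266) = 27/(4 - 26) - 22*(-1/2266) = 27/(-22) + 1/103 = 27*(-1/22) + 1/103 = -27/22 + 1/103 = -2759/2266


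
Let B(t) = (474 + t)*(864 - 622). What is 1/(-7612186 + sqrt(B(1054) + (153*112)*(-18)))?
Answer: -3806093/28972687818634 - sqrt(3833)/14486343909317 ≈ -1.3137e-7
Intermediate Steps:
B(t) = 114708 + 242*t (B(t) = (474 + t)*242 = 114708 + 242*t)
1/(-7612186 + sqrt(B(1054) + (153*112)*(-18))) = 1/(-7612186 + sqrt((114708 + 242*1054) + (153*112)*(-18))) = 1/(-7612186 + sqrt((114708 + 255068) + 17136*(-18))) = 1/(-7612186 + sqrt(369776 - 308448)) = 1/(-7612186 + sqrt(61328)) = 1/(-7612186 + 4*sqrt(3833))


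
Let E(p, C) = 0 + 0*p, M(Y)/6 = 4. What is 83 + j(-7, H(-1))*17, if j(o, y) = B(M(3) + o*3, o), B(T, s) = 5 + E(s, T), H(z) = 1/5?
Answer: 168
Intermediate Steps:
M(Y) = 24 (M(Y) = 6*4 = 24)
E(p, C) = 0 (E(p, C) = 0 + 0 = 0)
H(z) = ⅕
B(T, s) = 5 (B(T, s) = 5 + 0 = 5)
j(o, y) = 5
83 + j(-7, H(-1))*17 = 83 + 5*17 = 83 + 85 = 168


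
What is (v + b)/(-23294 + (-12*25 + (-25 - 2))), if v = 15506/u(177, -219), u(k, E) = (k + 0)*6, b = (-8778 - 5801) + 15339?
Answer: -411313/12542751 ≈ -0.032793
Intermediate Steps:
b = 760 (b = -14579 + 15339 = 760)
u(k, E) = 6*k (u(k, E) = k*6 = 6*k)
v = 7753/531 (v = 15506/((6*177)) = 15506/1062 = 15506*(1/1062) = 7753/531 ≈ 14.601)
(v + b)/(-23294 + (-12*25 + (-25 - 2))) = (7753/531 + 760)/(-23294 + (-12*25 + (-25 - 2))) = 411313/(531*(-23294 + (-300 - 27))) = 411313/(531*(-23294 - 327)) = (411313/531)/(-23621) = (411313/531)*(-1/23621) = -411313/12542751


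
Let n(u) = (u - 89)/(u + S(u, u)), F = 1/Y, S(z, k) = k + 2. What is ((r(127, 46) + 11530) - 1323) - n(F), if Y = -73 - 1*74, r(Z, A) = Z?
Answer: 757653/73 ≈ 10379.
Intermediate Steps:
S(z, k) = 2 + k
Y = -147 (Y = -73 - 74 = -147)
F = -1/147 (F = 1/(-147) = -1/147 ≈ -0.0068027)
n(u) = (-89 + u)/(2 + 2*u) (n(u) = (u - 89)/(u + (2 + u)) = (-89 + u)/(2 + 2*u))
((r(127, 46) + 11530) - 1323) - n(F) = ((127 + 11530) - 1323) - (-89 - 1/147)/(2*(1 - 1/147)) = (11657 - 1323) - (-13084)/(2*146/147*147) = 10334 - 147*(-13084)/(2*146*147) = 10334 - 1*(-3271/73) = 10334 + 3271/73 = 757653/73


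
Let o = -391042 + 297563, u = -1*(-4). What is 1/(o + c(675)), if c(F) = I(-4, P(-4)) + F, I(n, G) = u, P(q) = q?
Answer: -1/92800 ≈ -1.0776e-5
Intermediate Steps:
u = 4
I(n, G) = 4
o = -93479
c(F) = 4 + F
1/(o + c(675)) = 1/(-93479 + (4 + 675)) = 1/(-93479 + 679) = 1/(-92800) = -1/92800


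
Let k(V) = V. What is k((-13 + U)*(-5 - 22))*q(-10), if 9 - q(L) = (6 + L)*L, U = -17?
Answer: -25110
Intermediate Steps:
q(L) = 9 - L*(6 + L) (q(L) = 9 - (6 + L)*L = 9 - L*(6 + L))
k((-13 + U)*(-5 - 22))*q(-10) = ((-13 - 17)*(-5 - 22))*(9 - 1*(-10)² - 6*(-10)) = (-30*(-27))*(9 - 1*100 + 60) = 810*(9 - 100 + 60) = 810*(-31) = -25110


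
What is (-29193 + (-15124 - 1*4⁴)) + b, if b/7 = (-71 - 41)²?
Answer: 43235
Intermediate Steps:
b = 87808 (b = 7*(-71 - 41)² = 7*(-112)² = 7*12544 = 87808)
(-29193 + (-15124 - 1*4⁴)) + b = (-29193 + (-15124 - 1*4⁴)) + 87808 = (-29193 + (-15124 - 1*256)) + 87808 = (-29193 + (-15124 - 256)) + 87808 = (-29193 - 15380) + 87808 = -44573 + 87808 = 43235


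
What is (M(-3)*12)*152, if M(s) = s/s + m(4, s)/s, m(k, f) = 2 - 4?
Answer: 3040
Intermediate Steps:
m(k, f) = -2
M(s) = 1 - 2/s (M(s) = s/s - 2/s = 1 - 2/s)
(M(-3)*12)*152 = (((-2 - 3)/(-3))*12)*152 = (-1/3*(-5)*12)*152 = ((5/3)*12)*152 = 20*152 = 3040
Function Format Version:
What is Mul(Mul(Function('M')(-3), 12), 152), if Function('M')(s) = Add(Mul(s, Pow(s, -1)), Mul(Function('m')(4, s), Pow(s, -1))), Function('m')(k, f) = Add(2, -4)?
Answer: 3040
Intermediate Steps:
Function('m')(k, f) = -2
Function('M')(s) = Add(1, Mul(-2, Pow(s, -1))) (Function('M')(s) = Add(Mul(s, Pow(s, -1)), Mul(-2, Pow(s, -1))) = Add(1, Mul(-2, Pow(s, -1))))
Mul(Mul(Function('M')(-3), 12), 152) = Mul(Mul(Mul(Pow(-3, -1), Add(-2, -3)), 12), 152) = Mul(Mul(Mul(Rational(-1, 3), -5), 12), 152) = Mul(Mul(Rational(5, 3), 12), 152) = Mul(20, 152) = 3040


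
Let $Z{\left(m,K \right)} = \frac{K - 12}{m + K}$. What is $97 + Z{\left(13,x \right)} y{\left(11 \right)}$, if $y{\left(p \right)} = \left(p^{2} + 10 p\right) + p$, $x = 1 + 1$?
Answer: $- \frac{193}{3} \approx -64.333$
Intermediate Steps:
$x = 2$
$Z{\left(m,K \right)} = \frac{-12 + K}{K + m}$
$y{\left(p \right)} = p^{2} + 11 p$
$97 + Z{\left(13,x \right)} y{\left(11 \right)} = 97 + \frac{-12 + 2}{2 + 13} \cdot 11 \left(11 + 11\right) = 97 + \frac{1}{15} \left(-10\right) 11 \cdot 22 = 97 + \frac{1}{15} \left(-10\right) 242 = 97 - \frac{484}{3} = - \frac{193}{3}$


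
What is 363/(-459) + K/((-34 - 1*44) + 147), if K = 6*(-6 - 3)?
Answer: -5537/3519 ≈ -1.5735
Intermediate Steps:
K = -54 (K = 6*(-9) = -54)
363/(-459) + K/((-34 - 1*44) + 147) = 363/(-459) - 54/((-34 - 1*44) + 147) = 363*(-1/459) - 54/((-34 - 44) + 147) = -121/153 - 54/(-78 + 147) = -121/153 - 54/69 = -121/153 - 54*1/69 = -121/153 - 18/23 = -5537/3519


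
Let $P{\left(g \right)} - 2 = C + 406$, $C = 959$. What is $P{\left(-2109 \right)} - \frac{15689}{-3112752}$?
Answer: $\frac{4255147673}{3112752} \approx 1367.0$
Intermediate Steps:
$P{\left(g \right)} = 1367$ ($P{\left(g \right)} = 2 + \left(959 + 406\right) = 2 + 1365 = 1367$)
$P{\left(-2109 \right)} - \frac{15689}{-3112752} = 1367 - \frac{15689}{-3112752} = 1367 - 15689 \left(- \frac{1}{3112752}\right) = 1367 - - \frac{15689}{3112752} = 1367 + \frac{15689}{3112752} = \frac{4255147673}{3112752}$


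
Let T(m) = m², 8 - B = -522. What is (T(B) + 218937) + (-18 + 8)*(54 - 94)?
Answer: 500237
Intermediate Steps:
B = 530 (B = 8 - 1*(-522) = 8 + 522 = 530)
(T(B) + 218937) + (-18 + 8)*(54 - 94) = (530² + 218937) + (-18 + 8)*(54 - 94) = (280900 + 218937) - 10*(-40) = 499837 + 400 = 500237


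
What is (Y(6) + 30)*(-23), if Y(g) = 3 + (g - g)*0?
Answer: -759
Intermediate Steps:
Y(g) = 3 (Y(g) = 3 + 0*0 = 3 + 0 = 3)
(Y(6) + 30)*(-23) = (3 + 30)*(-23) = 33*(-23) = -759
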